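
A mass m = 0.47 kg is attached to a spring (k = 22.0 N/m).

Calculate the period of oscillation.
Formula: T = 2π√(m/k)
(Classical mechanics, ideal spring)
T = 2π√(m/k) = 2π√(0.47/22.0) = 0.9184 s; f = 1/T = 1.089 Hz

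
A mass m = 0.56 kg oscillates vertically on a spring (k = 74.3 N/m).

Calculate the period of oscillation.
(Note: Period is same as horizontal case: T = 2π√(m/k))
T = 2π√(m/k) = 2π√(0.56/74.3) = 0.5455 s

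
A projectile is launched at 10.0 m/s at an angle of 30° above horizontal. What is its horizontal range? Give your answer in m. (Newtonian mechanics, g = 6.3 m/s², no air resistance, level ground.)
R = v₀² sin(2θ) / g = 13.75 m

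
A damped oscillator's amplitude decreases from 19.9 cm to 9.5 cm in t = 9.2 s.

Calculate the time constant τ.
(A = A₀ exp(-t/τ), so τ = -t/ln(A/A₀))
A/A₀ = 9.5/19.9 = 0.4774; ln(A/A₀) = -0.7394
τ = −t/ln(A/A₀) = −9.2/-0.7394 = 12.44 s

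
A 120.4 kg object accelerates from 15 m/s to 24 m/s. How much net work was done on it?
W_net = ΔKE = ½m(v₂² − v₁²) = ½×120.4×(24² − 15²) = 21130.2 J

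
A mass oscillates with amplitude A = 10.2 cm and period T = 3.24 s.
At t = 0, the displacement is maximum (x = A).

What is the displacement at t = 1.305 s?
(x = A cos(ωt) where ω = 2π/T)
ω = 2π/T = 2π/3.24 = 1.939 rad/s
x = A cos(ωt) = 10.2×cos(1.939×1.305) = -8.355 cm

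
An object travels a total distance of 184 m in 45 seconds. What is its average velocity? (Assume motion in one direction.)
v_avg = Δd / Δt = 184 / 45 = 4.09 m/s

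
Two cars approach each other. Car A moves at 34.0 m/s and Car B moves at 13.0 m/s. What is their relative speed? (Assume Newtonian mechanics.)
v_rel = v_A + v_B = 34.0 + 13.0 = 47.0 m/s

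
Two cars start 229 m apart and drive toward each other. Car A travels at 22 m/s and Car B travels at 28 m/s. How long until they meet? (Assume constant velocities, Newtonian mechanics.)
Combined speed: v_combined = 22 + 28 = 50 m/s
Time to meet: t = d/50 = 229/50 = 4.58 s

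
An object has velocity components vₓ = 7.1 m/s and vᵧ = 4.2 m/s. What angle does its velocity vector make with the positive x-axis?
θ = arctan(vᵧ/vₓ) = arctan(4.2/7.1) = 30.61°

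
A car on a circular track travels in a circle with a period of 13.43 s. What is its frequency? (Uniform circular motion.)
f = 1/T = 1/13.43 = 0.0745 Hz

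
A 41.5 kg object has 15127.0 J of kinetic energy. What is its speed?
KE = ½mv² → v = √(2KE/m) = √(2×15127.0/41.5) = 27.0 m/s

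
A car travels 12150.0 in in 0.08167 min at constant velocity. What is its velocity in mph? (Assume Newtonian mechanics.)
v = d/t (with unit conversion) = 140.9 mph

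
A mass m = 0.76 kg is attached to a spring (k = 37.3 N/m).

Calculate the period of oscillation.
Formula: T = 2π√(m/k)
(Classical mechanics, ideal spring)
T = 2π√(m/k) = 2π√(0.76/37.3) = 0.8969 s; f = 1/T = 1.115 Hz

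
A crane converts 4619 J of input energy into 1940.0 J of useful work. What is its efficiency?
η = W_out/W_in = 1940.0/4619 = 0.42 = 42.0%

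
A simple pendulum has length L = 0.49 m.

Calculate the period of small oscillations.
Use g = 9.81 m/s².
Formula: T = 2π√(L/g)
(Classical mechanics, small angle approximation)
T = 2π√(L/g) = 2π√(0.49/9.81) = 1.404 s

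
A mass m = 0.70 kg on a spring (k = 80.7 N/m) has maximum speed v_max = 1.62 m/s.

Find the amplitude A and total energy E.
½mv²_max = ½kA² → A = v_max√(m/k) = 1.62×√(0.7/80.7) = 0.1509 m = 15.09 cm
E = ½mv²_max = ½×0.7×1.62² = 0.9185 J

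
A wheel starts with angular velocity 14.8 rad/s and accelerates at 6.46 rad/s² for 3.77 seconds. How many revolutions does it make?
θ = ω₀t + ½αt² = 14.8×3.77 + ½×6.46×3.77² = 101.7 rad
Revolutions = θ/(2π) = 101.7/(2π) = 16.19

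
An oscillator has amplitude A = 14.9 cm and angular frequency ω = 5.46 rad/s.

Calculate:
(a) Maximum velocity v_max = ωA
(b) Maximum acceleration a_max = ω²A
v_max = ωA = 5.46×0.149 = 0.8135 m/s
a_max = ω²A = 5.46²×0.149 = 4.442 m/s²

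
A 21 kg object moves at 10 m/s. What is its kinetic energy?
KE = ½mv² = ½×21×10² = 1050.0 J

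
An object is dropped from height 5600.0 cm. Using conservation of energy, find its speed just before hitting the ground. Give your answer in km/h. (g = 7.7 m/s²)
mgh = ½mv² → v = √(2gh) = √(2×7.7×56) = 29.37 m/s = 105.7 km/h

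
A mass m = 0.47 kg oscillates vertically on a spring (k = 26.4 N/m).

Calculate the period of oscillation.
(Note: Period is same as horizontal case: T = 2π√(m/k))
T = 2π√(m/k) = 2π√(0.47/26.4) = 0.8384 s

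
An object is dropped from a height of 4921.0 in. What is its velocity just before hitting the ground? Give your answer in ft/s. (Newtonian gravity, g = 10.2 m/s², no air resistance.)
v = √(2gh) (with unit conversion) = 165.7 ft/s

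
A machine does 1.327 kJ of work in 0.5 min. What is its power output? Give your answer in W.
P = W/t = 1327 J / 30 s = 44.23 W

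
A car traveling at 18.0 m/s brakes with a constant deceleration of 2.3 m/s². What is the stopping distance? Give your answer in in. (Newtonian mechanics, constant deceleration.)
d = v₀² / (2a) (with unit conversion) = 2773.0 in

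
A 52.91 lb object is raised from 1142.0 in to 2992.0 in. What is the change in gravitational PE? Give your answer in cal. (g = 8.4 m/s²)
ΔPE = mg(h₂ − h₁) = 24 kg × 8.4 m/s² × (76 − 29.01) m = 9473 J = 2264.0 cal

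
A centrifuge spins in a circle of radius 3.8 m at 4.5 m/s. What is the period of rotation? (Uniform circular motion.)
T = 2πr/v = 2π×3.8/4.5 = 5.31 s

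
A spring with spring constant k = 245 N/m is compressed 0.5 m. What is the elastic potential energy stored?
PE = ½kx² = ½×245×0.5² = 30.62 J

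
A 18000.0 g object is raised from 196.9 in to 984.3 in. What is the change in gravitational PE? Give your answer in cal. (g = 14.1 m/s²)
ΔPE = mg(h₂ − h₁) = 18 kg × 14.1 m/s² × (25 − 5.001) m = 5076 J = 1213.0 cal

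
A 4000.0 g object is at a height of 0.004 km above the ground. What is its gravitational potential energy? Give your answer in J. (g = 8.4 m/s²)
PE = mgh = 4 kg × 8.4 m/s² × 4 m = 134.4 J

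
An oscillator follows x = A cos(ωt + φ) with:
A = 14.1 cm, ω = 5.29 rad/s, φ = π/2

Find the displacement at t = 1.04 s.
x = A cos(ωt + φ) = 14.1×cos(5.29×1.04 + π/2) = 9.932 cm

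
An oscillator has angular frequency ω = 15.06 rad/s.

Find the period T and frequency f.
T = 2π/ω = 2π/15.06 = 0.4172 s; f = ω/2π = 2.397 Hz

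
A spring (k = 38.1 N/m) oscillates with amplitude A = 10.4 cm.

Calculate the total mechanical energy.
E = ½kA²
E = ½kA² = ½×38.1×(0.104)² = 0.206 J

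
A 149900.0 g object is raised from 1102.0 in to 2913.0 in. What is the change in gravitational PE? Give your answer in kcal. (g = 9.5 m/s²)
ΔPE = mg(h₂ − h₁) = 149.9 kg × 9.5 m/s² × (73.99 − 27.99) m = 6.551e+04 J = 15.66 kcal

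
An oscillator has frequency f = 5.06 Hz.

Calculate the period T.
T = 1/f = 1/5.06 = 0.1976 s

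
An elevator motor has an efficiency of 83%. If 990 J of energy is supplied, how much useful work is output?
W_out = η × W_in = 0.83 × 990 = 821.7 J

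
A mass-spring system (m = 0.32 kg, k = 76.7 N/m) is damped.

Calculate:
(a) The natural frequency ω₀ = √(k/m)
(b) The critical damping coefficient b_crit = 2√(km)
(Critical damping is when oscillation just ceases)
ω₀ = √(k/m) = √(76.7/0.32) = 15.48 rad/s
b_crit = 2√(km) = 2√(76.7×0.32) = 9.908 kg/s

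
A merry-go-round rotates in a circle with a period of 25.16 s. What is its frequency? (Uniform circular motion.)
f = 1/T = 1/25.16 = 0.0397 Hz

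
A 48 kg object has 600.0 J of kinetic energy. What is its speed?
KE = ½mv² → v = √(2KE/m) = √(2×600.0/48) = 5.0 m/s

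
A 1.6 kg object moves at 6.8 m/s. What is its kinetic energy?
KE = ½mv² = ½×1.6×6.8² = 36.992 J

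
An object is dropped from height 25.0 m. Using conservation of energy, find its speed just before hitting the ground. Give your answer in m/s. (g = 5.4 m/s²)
mgh = ½mv² → v = √(2gh) = √(2×5.4×25) = 16.43 m/s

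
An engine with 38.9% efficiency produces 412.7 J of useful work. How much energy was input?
W_in = W_out/η = 412.7/0.389 = 1060.9 J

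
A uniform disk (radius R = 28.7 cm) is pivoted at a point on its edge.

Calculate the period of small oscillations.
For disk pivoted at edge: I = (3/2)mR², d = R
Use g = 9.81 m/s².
I/m = (3/2)R² = 0.1236 m²; d = R = 0.287 m
T = 2π√((3/2)R²/(gR)) = 2π√(3R/(2g)) = 1.316 s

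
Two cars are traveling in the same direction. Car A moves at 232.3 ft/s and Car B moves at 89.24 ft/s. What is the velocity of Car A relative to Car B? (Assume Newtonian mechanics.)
v_rel = v_A - v_B = 232.3 - 89.24 = 143.1 ft/s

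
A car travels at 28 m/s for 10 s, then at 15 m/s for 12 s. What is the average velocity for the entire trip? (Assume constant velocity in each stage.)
d₁ = v₁t₁ = 28 × 10 = 280 m
d₂ = v₂t₂ = 15 × 12 = 180 m
d_total = 460 m, t_total = 22 s
v_avg = d_total/t_total = 460/22 = 20.91 m/s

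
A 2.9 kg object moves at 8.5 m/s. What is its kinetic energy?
KE = ½mv² = ½×2.9×8.5² = 104.7625 J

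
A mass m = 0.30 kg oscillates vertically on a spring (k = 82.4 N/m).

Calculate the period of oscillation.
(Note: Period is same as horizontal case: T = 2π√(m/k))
T = 2π√(m/k) = 2π√(0.3/82.4) = 0.3791 s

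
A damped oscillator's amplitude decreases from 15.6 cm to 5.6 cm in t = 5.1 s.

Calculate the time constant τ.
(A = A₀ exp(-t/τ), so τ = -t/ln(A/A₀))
A/A₀ = 5.6/15.6 = 0.359; ln(A/A₀) = -1.025
τ = −t/ln(A/A₀) = −5.1/-1.025 = 4.978 s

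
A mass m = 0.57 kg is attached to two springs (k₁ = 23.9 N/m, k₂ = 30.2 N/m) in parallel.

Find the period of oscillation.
k_eq = k₁+k₂ = 54.1 N/m
T = 2π√(m/k_eq) = 2π√(0.57/54.1) = 0.6449 s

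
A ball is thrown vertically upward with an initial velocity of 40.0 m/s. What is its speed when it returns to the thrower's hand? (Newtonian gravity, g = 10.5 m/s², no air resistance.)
By conservation of energy, the ball returns at the same speed = 40.0 m/s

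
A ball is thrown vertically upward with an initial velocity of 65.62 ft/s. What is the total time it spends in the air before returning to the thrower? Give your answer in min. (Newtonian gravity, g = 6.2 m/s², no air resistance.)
t_total = 2v₀/g (with unit conversion) = 0.1075 min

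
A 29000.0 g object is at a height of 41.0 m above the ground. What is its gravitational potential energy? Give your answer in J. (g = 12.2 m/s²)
PE = mgh = 29 kg × 12.2 m/s² × 41 m = 1.451e+04 J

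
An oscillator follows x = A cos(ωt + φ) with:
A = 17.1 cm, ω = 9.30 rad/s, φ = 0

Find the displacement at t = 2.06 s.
x = A cos(ωt + φ) = 17.1×cos(9.3×2.06 + 0) = 16.29 cm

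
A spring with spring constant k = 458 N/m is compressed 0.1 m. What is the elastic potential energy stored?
PE = ½kx² = ½×458×0.1² = 2.29 J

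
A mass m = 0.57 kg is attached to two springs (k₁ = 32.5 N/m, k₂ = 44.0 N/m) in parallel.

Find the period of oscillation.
k_eq = k₁+k₂ = 76.5 N/m
T = 2π√(m/k_eq) = 2π√(0.57/76.5) = 0.5424 s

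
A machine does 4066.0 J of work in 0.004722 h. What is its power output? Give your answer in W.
P = W/t = 4066 J / 17 s = 239.2 W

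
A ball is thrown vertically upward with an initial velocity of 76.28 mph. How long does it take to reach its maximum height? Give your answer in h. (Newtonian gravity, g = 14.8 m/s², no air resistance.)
t_up = v₀/g (with unit conversion) = 0.00064 h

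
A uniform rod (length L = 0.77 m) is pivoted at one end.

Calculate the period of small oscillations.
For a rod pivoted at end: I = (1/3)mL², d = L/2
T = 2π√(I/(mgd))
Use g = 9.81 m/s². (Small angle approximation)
I/m = (1/3)L² = 0.1976 m²; d = L/2 = 0.385 m
T = 2π√(I/(mgd)) = 2π√(0.1976/(9.81×0.385)) = 1.437 s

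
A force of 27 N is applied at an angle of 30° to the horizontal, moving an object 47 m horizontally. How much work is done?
W = Fd cosθ = 27×47×cos(30°) = 1099.0 J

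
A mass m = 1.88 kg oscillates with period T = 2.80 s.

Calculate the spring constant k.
T = 2π√(m/k) → k = m(2π/T)² = 1.88×(2π/2.8)² = 9.467 N/m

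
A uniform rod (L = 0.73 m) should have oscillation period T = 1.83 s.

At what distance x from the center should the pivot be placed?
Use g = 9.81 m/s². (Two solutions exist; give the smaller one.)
T = 2π√((L²/12 + x²)/(gx)). Let c = T²g/(4π²) = 0.8322.
x² − cx + L²/12 = 0 → x = (c − √(c² − L²/3))/2 = 0.05731 m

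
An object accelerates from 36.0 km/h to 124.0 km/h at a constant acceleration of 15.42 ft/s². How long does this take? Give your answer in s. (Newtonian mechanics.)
t = (v - v₀)/a (with unit conversion) = 5.201 s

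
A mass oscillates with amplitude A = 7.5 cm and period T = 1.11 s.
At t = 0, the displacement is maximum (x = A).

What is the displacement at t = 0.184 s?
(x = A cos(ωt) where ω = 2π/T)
ω = 2π/T = 2π/1.11 = 5.661 rad/s
x = A cos(ωt) = 7.5×cos(5.661×0.184) = 3.787 cm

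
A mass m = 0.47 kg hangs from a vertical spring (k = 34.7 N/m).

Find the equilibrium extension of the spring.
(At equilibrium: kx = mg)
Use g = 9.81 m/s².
x_eq = mg/k = 0.47×9.81/34.7 = 0.1329 m = 13.29 cm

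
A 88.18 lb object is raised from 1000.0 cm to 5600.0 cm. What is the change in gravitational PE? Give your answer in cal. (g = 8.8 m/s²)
ΔPE = mg(h₂ − h₁) = 40 kg × 8.8 m/s² × (56 − 10) m = 1.619e+04 J = 3870.0 cal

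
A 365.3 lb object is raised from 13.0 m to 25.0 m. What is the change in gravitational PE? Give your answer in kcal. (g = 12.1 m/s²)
ΔPE = mg(h₂ − h₁) = 165.7 kg × 12.1 m/s² × (25 − 13) m = 2.406e+04 J = 5.75 kcal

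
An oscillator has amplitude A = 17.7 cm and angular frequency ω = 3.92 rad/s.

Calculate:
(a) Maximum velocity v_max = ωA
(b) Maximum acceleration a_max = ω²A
v_max = ωA = 3.92×0.177 = 0.6938 m/s
a_max = ω²A = 3.92²×0.177 = 2.72 m/s²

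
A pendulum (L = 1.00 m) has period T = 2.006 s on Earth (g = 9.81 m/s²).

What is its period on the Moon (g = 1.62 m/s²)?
T = 2π√(L/g), so T_moon/T_earth = √(g_earth/g_moon)
T_moon = 2π√(1.0/1.62) = 4.937 s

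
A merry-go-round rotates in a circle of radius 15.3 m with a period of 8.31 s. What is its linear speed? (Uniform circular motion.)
v = 2πr/T = 2π×15.3/8.31 = 11.57 m/s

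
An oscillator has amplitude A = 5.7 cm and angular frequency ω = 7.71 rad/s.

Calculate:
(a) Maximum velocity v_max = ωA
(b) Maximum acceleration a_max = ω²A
v_max = ωA = 7.71×0.057 = 0.4395 m/s
a_max = ω²A = 7.71²×0.057 = 3.388 m/s²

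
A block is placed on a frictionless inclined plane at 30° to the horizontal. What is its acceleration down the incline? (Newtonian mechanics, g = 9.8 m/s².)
a = g sin(θ) = 9.8 × sin(30°) = 9.8 × 0.5 = 4.9 m/s²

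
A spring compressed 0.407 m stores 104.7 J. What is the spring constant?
PE = ½kx² → k = 2PE/x² = 2×104.7/0.407² = 1264.0 N/m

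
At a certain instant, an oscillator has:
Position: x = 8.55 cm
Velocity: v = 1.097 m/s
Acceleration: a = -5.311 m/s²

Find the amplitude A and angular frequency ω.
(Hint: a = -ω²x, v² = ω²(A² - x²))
a = −ω²x → ω = √(|a|/x) = √(5.311/0.0855) = 7.881 rad/s
v² = ω²(A² − x²) → A = √(x² + v²/ω²) = √(0.0855² + 1.097²/7.881²) = 0.1634 m = 16.34 cm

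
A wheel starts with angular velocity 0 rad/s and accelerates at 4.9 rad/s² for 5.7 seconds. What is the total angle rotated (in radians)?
θ = ω₀t + ½αt² = 0×5.7 + ½×4.9×5.7² = 79.6 rad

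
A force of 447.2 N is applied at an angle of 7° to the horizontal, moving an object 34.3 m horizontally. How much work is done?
W = Fd cosθ = 447.2×34.3×cos(7°) = 15225.0 J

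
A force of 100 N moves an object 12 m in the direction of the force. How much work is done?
W = Fd = 100×12 = 1200.0 J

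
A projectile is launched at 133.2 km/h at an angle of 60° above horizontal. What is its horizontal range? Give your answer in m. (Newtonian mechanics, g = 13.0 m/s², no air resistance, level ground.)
R = v₀² sin(2θ) / g (with unit conversion) = 91.2 m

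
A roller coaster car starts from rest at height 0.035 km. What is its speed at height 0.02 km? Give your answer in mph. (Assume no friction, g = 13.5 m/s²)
mgh₁ = ½mv₂² + mgh₂ → v₂ = √(2g(h₁−h₂)) = √(2×13.5×(35−20)) = 20.12 m/s = 45.02 mph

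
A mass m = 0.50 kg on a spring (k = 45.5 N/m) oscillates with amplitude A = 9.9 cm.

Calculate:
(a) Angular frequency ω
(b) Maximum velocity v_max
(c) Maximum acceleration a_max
ω = √(k/m) = √(45.5/0.5) = 9.539 rad/s
v_max = ωA = 9.539×0.099 = 0.9444 m/s
a_max = ω²A = 9.539²×0.099 = 9.009 m/s²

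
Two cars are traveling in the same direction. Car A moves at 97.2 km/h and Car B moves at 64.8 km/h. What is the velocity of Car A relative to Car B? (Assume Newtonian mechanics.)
v_rel = v_A - v_B = 97.2 - 64.8 = 32.4 km/h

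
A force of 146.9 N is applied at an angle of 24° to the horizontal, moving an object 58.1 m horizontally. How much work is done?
W = Fd cosθ = 146.9×58.1×cos(24°) = 7797.0 J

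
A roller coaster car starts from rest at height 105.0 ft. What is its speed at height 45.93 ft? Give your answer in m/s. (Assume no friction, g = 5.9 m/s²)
mgh₁ = ½mv₂² + mgh₂ → v₂ = √(2g(h₁−h₂)) = √(2×5.9×(32−14)) = 14.58 m/s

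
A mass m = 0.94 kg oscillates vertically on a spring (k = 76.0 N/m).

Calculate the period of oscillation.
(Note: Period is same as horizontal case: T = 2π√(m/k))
T = 2π√(m/k) = 2π√(0.94/76.0) = 0.6988 s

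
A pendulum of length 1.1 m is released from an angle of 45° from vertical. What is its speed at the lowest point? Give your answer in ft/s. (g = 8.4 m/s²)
h = L(1 − cosθ) = 1.1×(1 − cos45°) = 0.3222 m
v = √(2gh) = √(2×8.4×0.3222) = 2.327 m/s = 7.633 ft/s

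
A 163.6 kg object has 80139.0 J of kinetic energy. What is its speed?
KE = ½mv² → v = √(2KE/m) = √(2×80139.0/163.6) = 31.3 m/s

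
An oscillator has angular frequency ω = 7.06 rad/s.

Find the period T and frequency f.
T = 2π/ω = 2π/7.06 = 0.89 s; f = ω/2π = 1.124 Hz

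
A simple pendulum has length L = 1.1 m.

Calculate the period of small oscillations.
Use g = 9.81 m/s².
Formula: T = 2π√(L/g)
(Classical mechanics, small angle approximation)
T = 2π√(L/g) = 2π√(1.1/9.81) = 2.104 s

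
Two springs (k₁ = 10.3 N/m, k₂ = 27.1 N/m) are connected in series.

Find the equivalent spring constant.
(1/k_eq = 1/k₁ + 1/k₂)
1/k_eq = 1/10.3 + 1/27.1 = 0.13399; k_eq = 7.463 N/m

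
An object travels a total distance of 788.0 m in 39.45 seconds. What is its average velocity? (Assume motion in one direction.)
v_avg = Δd / Δt = 788.0 / 39.45 = 19.97 m/s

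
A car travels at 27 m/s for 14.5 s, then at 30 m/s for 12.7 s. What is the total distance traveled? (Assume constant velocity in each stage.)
d₁ = v₁t₁ = 27 × 14.5 = 391.5 m
d₂ = v₂t₂ = 30 × 12.7 = 381 m
d_total = 391.5 + 381 = 772.5 m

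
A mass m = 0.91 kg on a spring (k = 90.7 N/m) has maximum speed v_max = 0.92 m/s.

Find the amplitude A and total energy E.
½mv²_max = ½kA² → A = v_max√(m/k) = 0.92×√(0.91/90.7) = 0.09215 m = 9.215 cm
E = ½mv²_max = ½×0.91×0.92² = 0.3851 J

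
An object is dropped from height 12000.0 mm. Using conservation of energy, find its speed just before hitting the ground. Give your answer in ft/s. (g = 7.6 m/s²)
mgh = ½mv² → v = √(2gh) = √(2×7.6×12) = 13.51 m/s = 44.31 ft/s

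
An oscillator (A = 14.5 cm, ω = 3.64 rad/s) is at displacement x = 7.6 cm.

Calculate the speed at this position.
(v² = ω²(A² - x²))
v = ω√(A² − x²) = 3.64×√(0.145² − 0.076²) = 0.4495 m/s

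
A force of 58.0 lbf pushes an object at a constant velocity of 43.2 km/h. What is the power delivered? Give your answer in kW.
P = Fv = 258 N × 12 m/s = 3096 W = 3.096 kW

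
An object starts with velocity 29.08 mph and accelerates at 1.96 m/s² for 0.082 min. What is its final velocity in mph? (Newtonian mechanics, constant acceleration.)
v = v₀ + at (with unit conversion) = 50.65 mph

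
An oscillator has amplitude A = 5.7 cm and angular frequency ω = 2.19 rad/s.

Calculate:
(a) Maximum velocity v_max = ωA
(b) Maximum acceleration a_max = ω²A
v_max = ωA = 2.19×0.057 = 0.1248 m/s
a_max = ω²A = 2.19²×0.057 = 0.2734 m/s²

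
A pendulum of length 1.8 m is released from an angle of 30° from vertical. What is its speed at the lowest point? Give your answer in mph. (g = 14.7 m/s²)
h = L(1 − cosθ) = 1.8×(1 − cos30°) = 0.2412 m
v = √(2gh) = √(2×14.7×0.2412) = 2.663 m/s = 5.956 mph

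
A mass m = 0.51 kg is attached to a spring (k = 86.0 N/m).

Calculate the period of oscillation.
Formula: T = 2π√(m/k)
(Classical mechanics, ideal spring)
T = 2π√(m/k) = 2π√(0.51/86.0) = 0.4839 s; f = 1/T = 2.067 Hz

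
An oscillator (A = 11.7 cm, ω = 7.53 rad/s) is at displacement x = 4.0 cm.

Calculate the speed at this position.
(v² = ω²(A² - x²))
v = ω√(A² − x²) = 7.53×√(0.117² − 0.04²) = 0.8279 m/s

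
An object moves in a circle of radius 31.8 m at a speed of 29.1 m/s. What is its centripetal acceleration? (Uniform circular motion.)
a_c = v²/r = 29.1²/31.8 = 846.81/31.8 = 26.63 m/s²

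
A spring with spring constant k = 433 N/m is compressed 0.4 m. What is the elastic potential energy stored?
PE = ½kx² = ½×433×0.4² = 34.64 J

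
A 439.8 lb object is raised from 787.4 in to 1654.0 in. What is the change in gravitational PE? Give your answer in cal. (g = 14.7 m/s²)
ΔPE = mg(h₂ − h₁) = 199.5 kg × 14.7 m/s² × (42.01 − 20) m = 6.455e+04 J = 15430.0 cal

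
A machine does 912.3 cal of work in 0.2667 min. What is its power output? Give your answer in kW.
P = W/t = 3817 J / 16 s = 238.5 W = 0.2385 kW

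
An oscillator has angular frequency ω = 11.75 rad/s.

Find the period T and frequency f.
T = 2π/ω = 2π/11.75 = 0.5347 s; f = ω/2π = 1.87 Hz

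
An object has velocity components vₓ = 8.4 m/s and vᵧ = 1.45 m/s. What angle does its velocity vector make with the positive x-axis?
θ = arctan(vᵧ/vₓ) = arctan(1.45/8.4) = 9.79°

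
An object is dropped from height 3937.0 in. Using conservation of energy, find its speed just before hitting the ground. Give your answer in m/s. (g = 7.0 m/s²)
mgh = ½mv² → v = √(2gh) = √(2×7.0×100) = 37.42 m/s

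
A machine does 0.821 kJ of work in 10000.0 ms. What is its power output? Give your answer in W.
P = W/t = 821 J / 10 s = 82.1 W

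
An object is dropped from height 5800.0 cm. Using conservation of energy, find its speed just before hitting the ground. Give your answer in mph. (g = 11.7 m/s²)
mgh = ½mv² → v = √(2gh) = √(2×11.7×58) = 36.84 m/s = 82.41 mph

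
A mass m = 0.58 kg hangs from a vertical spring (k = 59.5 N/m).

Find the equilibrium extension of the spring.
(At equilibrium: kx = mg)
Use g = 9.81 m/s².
x_eq = mg/k = 0.58×9.81/59.5 = 0.09563 m = 9.563 cm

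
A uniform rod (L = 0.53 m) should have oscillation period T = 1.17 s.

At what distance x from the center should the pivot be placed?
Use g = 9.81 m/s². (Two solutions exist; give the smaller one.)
T = 2π√((L²/12 + x²)/(gx)). Let c = T²g/(4π²) = 0.3402.
x² − cx + L²/12 = 0 → x = (c − √(c² − L²/3))/2 = 0.09579 m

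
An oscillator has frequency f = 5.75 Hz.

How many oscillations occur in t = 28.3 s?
n = f×t = 5.75×28.3 = 162.7 oscillations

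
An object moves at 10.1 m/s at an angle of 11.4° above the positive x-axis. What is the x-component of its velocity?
vₓ = v cos(θ) = 10.1 × cos(11.4°) = 9.9 m/s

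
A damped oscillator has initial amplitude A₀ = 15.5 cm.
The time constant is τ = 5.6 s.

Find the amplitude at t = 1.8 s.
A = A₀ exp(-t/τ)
A = A₀ exp(−t/τ) = 15.5×exp(−1.8/5.6) = 11.24 cm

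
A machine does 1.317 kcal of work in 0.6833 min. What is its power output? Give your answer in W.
P = W/t = 5510 J / 41 s = 134.4 W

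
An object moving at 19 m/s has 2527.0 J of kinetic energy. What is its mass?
KE = ½mv² → m = 2KE/v² = 2×2527.0/19² = 14.0 kg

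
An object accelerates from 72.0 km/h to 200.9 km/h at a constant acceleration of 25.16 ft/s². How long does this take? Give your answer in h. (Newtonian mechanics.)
t = (v - v₀)/a (with unit conversion) = 0.001297 h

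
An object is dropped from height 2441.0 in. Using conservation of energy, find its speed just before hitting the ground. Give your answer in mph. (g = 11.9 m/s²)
mgh = ½mv² → v = √(2gh) = √(2×11.9×62) = 38.41 m/s = 85.93 mph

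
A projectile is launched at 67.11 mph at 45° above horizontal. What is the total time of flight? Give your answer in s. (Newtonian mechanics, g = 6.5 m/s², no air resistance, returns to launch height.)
T = 2v₀sin(θ)/g (with unit conversion) = 6.527 s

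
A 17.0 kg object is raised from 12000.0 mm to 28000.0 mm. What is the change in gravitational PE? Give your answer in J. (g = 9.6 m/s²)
ΔPE = mg(h₂ − h₁) = 17 kg × 9.6 m/s² × (28 − 12) m = 2611 J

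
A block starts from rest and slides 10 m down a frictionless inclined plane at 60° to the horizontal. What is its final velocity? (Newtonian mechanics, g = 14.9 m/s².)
a = g sin(θ) = 14.9 × sin(60°) = 12.9 m/s²
v = √(2ad) = √(2 × 12.9 × 10) = 16.06 m/s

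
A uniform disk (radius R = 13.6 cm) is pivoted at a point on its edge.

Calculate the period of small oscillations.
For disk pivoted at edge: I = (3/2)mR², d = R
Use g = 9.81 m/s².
I/m = (3/2)R² = 0.02774 m²; d = R = 0.136 m
T = 2π√((3/2)R²/(gR)) = 2π√(3R/(2g)) = 0.9061 s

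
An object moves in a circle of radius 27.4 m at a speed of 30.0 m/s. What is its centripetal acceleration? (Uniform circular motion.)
a_c = v²/r = 30.0²/27.4 = 900/27.4 = 32.85 m/s²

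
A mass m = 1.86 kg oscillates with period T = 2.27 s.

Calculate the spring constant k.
T = 2π√(m/k) → k = m(2π/T)² = 1.86×(2π/2.27)² = 14.25 N/m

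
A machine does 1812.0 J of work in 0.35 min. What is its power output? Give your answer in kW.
P = W/t = 1812 J / 21 s = 86.29 W = 0.08629 kW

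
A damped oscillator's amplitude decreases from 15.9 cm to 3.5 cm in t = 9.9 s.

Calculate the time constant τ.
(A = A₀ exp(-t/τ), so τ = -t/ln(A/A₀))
A/A₀ = 3.5/15.9 = 0.2201; ln(A/A₀) = -1.514
τ = −t/ln(A/A₀) = −9.9/-1.514 = 6.541 s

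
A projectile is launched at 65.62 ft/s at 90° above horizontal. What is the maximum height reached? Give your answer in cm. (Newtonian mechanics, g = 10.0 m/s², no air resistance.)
H = v₀²sin²(θ)/(2g) (with unit conversion) = 2000.0 cm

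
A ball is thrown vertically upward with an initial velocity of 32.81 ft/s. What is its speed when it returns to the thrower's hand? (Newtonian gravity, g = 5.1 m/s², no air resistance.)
By conservation of energy, the ball returns at the same speed = 32.81 ft/s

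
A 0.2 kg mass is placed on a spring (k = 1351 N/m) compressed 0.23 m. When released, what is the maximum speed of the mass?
½kx² = ½mv² → v = x√(k/m) = 0.23×√(1351/0.2) = 18.9 m/s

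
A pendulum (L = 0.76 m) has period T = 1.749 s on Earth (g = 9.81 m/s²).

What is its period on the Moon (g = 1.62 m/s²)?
T = 2π√(L/g), so T_moon/T_earth = √(g_earth/g_moon)
T_moon = 2π√(0.76/1.62) = 4.304 s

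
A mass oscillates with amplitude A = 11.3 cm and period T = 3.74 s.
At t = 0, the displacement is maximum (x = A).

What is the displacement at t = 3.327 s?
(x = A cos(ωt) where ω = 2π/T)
ω = 2π/T = 2π/3.74 = 1.68 rad/s
x = A cos(ωt) = 11.3×cos(1.68×3.327) = 8.687 cm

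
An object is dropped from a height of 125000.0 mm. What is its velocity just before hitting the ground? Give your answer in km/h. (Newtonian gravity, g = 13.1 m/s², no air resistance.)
v = √(2gh) (with unit conversion) = 206.0 km/h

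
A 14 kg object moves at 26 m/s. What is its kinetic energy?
KE = ½mv² = ½×14×26² = 4732.0 J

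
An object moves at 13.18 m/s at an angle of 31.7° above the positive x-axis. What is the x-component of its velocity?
vₓ = v cos(θ) = 13.18 × cos(31.7°) = 11.21 m/s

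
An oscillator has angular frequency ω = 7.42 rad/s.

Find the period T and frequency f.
T = 2π/ω = 2π/7.42 = 0.8468 s; f = ω/2π = 1.181 Hz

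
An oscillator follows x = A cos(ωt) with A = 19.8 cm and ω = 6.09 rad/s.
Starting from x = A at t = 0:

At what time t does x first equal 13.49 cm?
cos(ωt) = x/A = 13.49/19.8 = 0.6813
ωt = arccos(0.6813) = 0.8212 rad
t = 0.8212/6.09 = 0.1349 s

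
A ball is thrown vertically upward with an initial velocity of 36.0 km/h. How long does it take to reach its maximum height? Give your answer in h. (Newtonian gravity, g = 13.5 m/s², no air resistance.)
t_up = v₀/g (with unit conversion) = 0.0002058 h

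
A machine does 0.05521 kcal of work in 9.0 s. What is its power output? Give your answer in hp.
P = W/t = 231 J / 9 s = 25.67 W = 0.03442 hp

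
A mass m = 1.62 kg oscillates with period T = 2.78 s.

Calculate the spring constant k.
T = 2π√(m/k) → k = m(2π/T)² = 1.62×(2π/2.78)² = 8.275 N/m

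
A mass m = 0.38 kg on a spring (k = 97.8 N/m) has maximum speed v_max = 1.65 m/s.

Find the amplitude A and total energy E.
½mv²_max = ½kA² → A = v_max√(m/k) = 1.65×√(0.38/97.8) = 0.1029 m = 10.29 cm
E = ½mv²_max = ½×0.38×1.65² = 0.5173 J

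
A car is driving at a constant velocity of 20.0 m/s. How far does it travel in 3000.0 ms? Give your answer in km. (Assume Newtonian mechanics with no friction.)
d = vt (with unit conversion) = 0.06 km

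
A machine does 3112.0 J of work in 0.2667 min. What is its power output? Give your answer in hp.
P = W/t = 3112 J / 16 s = 194.5 W = 0.2608 hp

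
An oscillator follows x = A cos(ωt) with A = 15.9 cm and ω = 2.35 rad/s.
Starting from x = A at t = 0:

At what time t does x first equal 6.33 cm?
cos(ωt) = x/A = 6.33/15.9 = 0.3981
ωt = arccos(0.3981) = 1.161 rad
t = 1.161/2.35 = 0.4942 s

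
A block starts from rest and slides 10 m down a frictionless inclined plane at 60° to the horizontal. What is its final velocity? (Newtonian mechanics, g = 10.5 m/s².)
a = g sin(θ) = 10.5 × sin(60°) = 9.09 m/s²
v = √(2ad) = √(2 × 9.09 × 10) = 13.49 m/s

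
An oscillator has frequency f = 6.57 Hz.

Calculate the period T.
T = 1/f = 1/6.57 = 0.1522 s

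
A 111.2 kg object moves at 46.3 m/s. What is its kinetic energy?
KE = ½mv² = ½×111.2×46.3² = 119189.2 J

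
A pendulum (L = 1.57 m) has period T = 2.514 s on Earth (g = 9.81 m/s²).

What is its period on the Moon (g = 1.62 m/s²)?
T = 2π√(L/g), so T_moon/T_earth = √(g_earth/g_moon)
T_moon = 2π√(1.57/1.62) = 6.185 s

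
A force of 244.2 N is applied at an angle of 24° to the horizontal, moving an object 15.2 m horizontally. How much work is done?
W = Fd cosθ = 244.2×15.2×cos(24°) = 3390.9 J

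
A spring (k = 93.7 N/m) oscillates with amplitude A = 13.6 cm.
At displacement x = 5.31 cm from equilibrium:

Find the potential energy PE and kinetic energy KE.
E_total = ½kA² = ½×93.7×(0.136)² = 0.8665 J
PE = ½kx² = ½×93.7×(0.0531)² = 0.1321 J
KE = E_total − PE = 0.7344 J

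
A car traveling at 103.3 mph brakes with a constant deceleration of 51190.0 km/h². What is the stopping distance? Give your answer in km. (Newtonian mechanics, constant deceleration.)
d = v₀² / (2a) (with unit conversion) = 0.2699 km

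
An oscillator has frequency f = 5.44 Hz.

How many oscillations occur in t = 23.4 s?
n = f×t = 5.44×23.4 = 127.3 oscillations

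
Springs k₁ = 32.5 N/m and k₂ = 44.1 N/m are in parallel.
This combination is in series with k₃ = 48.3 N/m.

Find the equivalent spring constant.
k₁₂ = k₁ + k₂ = 76.6 N/m (parallel)
1/k_eq = 1/k₁₂ + 1/k₃ → k_eq = 29.62 N/m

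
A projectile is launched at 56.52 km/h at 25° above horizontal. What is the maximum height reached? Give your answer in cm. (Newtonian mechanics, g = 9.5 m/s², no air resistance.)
H = v₀²sin²(θ)/(2g) (with unit conversion) = 231.7 cm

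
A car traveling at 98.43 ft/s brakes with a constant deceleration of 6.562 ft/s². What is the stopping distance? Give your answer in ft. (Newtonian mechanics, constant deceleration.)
d = v₀² / (2a) (with unit conversion) = 738.2 ft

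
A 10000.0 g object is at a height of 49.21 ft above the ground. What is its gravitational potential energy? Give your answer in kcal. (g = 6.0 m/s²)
PE = mgh = 10 kg × 6.0 m/s² × 15 m = 900 J = 0.2151 kcal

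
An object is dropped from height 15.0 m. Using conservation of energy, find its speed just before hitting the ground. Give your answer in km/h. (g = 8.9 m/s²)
mgh = ½mv² → v = √(2gh) = √(2×8.9×15) = 16.34 m/s = 58.82 km/h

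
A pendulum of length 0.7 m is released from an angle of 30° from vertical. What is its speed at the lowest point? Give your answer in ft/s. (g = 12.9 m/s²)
h = L(1 − cosθ) = 0.7×(1 − cos30°) = 0.09378 m
v = √(2gh) = √(2×12.9×0.09378) = 1.556 m/s = 5.103 ft/s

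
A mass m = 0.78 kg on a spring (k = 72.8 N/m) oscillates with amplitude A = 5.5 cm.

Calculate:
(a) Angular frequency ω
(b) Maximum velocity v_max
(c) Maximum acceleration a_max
ω = √(k/m) = √(72.8/0.78) = 9.661 rad/s
v_max = ωA = 9.661×0.055 = 0.5314 m/s
a_max = ω²A = 9.661²×0.055 = 5.133 m/s²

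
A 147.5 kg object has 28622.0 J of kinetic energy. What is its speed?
KE = ½mv² → v = √(2KE/m) = √(2×28622.0/147.5) = 19.7 m/s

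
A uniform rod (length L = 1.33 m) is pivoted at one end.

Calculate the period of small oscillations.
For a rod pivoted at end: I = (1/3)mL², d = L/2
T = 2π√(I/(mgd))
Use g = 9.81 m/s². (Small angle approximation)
I/m = (1/3)L² = 0.5896 m²; d = L/2 = 0.665 m
T = 2π√(I/(mgd)) = 2π√(0.5896/(9.81×0.665)) = 1.889 s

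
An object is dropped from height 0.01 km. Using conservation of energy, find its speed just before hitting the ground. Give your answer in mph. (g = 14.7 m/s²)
mgh = ½mv² → v = √(2gh) = √(2×14.7×10) = 17.15 m/s = 38.36 mph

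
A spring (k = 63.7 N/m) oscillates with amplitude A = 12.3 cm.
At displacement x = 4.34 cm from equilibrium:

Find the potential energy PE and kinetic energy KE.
E_total = ½kA² = ½×63.7×(0.123)² = 0.4819 J
PE = ½kx² = ½×63.7×(0.0434)² = 0.05999 J
KE = E_total − PE = 0.4219 J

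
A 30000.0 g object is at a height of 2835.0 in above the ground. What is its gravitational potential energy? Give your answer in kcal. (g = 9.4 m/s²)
PE = mgh = 30 kg × 9.4 m/s² × 72.01 m = 2.031e+04 J = 4.853 kcal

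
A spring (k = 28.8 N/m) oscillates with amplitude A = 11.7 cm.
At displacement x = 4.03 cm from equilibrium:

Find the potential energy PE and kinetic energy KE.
E_total = ½kA² = ½×28.8×(0.117)² = 0.1971 J
PE = ½kx² = ½×28.8×(0.0403)² = 0.02339 J
KE = E_total − PE = 0.1737 J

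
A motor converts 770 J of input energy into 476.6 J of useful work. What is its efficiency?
η = W_out/W_in = 476.6/770 = 0.619 = 61.9%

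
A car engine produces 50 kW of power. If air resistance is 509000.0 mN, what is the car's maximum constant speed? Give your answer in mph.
P = Fv → v = P/F = 50000 W / 509 N = 98.23 m/s = 219.7 mph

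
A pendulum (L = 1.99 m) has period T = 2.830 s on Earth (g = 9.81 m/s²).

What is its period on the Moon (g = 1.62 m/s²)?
T = 2π√(L/g), so T_moon/T_earth = √(g_earth/g_moon)
T_moon = 2π√(1.99/1.62) = 6.964 s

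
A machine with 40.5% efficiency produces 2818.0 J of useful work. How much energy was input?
W_in = W_out/η = 2818.0/0.405 = 6958.0 J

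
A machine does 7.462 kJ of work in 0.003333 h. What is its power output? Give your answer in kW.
P = W/t = 7462 J / 12 s = 621.9 W = 0.6219 kW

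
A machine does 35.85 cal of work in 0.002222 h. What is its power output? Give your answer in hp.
P = W/t = 150 J / 7.999 s = 18.75 W = 0.02515 hp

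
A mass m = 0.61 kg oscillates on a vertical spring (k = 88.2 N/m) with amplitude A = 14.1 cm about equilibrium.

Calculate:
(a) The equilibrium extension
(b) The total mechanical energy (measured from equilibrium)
x_eq = mg/k = 0.61×9.81/88.2 = 0.06785 m = 6.785 cm
E = ½kA² = ½×88.2×(0.141)² = 0.8768 J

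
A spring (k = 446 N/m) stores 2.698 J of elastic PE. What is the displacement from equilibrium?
PE = ½kx² → x = √(2PE/k) = √(2×2.698/446) = 0.11 m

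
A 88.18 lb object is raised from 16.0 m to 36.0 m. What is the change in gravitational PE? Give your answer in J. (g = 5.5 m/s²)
ΔPE = mg(h₂ − h₁) = 40 kg × 5.5 m/s² × (36 − 16) m = 4400 J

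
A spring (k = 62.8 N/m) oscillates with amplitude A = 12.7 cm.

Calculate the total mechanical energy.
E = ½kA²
E = ½kA² = ½×62.8×(0.127)² = 0.5065 J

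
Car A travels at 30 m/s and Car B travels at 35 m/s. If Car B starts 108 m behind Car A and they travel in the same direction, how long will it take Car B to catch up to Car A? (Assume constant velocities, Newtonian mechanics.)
Relative speed: v_rel = 35 - 30 = 5 m/s
Time to catch: t = d₀/v_rel = 108/5 = 21.6 s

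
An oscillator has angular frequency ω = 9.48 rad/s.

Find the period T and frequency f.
T = 2π/ω = 2π/9.48 = 0.6628 s; f = ω/2π = 1.509 Hz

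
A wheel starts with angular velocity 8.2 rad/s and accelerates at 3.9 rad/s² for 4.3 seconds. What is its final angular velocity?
ω = ω₀ + αt = 8.2 + 3.9 × 4.3 = 24.97 rad/s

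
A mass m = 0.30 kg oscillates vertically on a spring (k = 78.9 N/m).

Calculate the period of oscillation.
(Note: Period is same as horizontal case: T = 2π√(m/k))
T = 2π√(m/k) = 2π√(0.3/78.9) = 0.3874 s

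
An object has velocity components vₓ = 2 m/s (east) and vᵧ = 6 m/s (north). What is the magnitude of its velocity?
|v| = √(vₓ² + vᵧ²) = √(2² + 6²) = √(40) = 6.32 m/s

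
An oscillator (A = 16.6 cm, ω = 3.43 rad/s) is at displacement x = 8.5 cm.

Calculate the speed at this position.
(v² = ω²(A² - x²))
v = ω√(A² − x²) = 3.43×√(0.166² − 0.085²) = 0.4891 m/s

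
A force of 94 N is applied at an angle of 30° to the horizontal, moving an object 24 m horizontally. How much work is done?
W = Fd cosθ = 94×24×cos(30°) = 1953.8 J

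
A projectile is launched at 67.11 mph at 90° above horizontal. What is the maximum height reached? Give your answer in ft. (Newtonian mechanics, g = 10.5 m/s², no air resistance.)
H = v₀²sin²(θ)/(2g) (with unit conversion) = 140.6 ft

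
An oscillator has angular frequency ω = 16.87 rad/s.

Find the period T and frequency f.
T = 2π/ω = 2π/16.87 = 0.3724 s; f = ω/2π = 2.685 Hz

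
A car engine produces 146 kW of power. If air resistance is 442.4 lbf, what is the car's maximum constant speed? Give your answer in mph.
P = Fv → v = P/F = 146000 W / 1968 N = 74.19 m/s = 166.0 mph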